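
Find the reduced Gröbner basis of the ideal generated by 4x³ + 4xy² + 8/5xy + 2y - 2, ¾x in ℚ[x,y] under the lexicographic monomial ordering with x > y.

f_1 = 4x³ + 4xy² + 8/5xy + 2y - 2, LT = x³.
f_2 = ¾x, LT = x.

S(f_1,f_2): lcm = x³. S = xy² + ⅖xy + ½y - ½.
  leading term xy²: subtract (4/3y²)·f_2 from xy² + ⅖xy + ½y - ½ → ⅖xy + ½y - ½
  leading term xy: subtract (8/15y)·f_2 from ⅖xy + ½y - ½ → ½y - ½
  leading term y: no divisor's leading term divides it; move ½y to the remainder.
  leading term 1: no divisor's leading term divides it; move -½ to the remainder.
  remainder ½y - ½ ≠ 0; add g_3 = ½y - ½ to the basis.

The other S-polynomials (S(f_1,g_3), S(f_2,g_3)) all reduce to 0 modulo the current basis, so we have a Gröbner basis.
Inter-reduce: drop elements whose leading term is divisible by another's, tail-reduce, and make monic.

G = {x, y - 1}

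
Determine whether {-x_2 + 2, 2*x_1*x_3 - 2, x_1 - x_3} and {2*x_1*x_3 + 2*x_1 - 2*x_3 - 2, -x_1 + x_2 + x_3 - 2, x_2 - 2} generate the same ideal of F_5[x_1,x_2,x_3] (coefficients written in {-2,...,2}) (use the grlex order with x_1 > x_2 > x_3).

For a fixed monomial order, each ideal has a unique reduced Gröbner basis; comparing bases decides equality.
Buchberger on the first generating set:
f_1 = -x_2 + 2, LT = x_2.
f_2 = 2*x_1*x_3 - 2, LT = x_1*x_3.
f_3 = x_1 - x_3, LT = x_1.

S(f_2,f_3): lcm = x_1*x_3. S = x_3**2 - 1.
  leading term x_3**2: no divisor's leading term divides it; move x_3**2 to the remainder.
  leading term 1: no divisor's leading term divides it; move -1 to the remainder.
  remainder x_3**2 - 1 ≠ 0; add g_4 = x_3**2 - 1 to the basis.

The other S-polynomials (S(f_1,f_2), S(f_1,f_3), S(f_1,g_4), S(f_2,g_4), S(f_3,g_4)) all reduce to 0 modulo the current basis, so we have a Gröbner basis.
Inter-reduce: drop elements whose leading term is divisible by another's, tail-reduce, and make monic.
Reduced Gröbner basis: {x_3**2 - 1, x_1 - x_3, x_2 - 2}.

Buchberger on the second generating set:
h_1 = 2*x_1*x_3 + 2*x_1 - 2*x_3 - 2, LT = x_1*x_3.
h_2 = -x_1 + x_2 + x_3 - 2, LT = x_1.
h_3 = x_2 - 2, LT = x_2.

S(h_1,h_2): lcm = x_1*x_3. S = x_2*x_3 + x_3**2 + x_1 + 2*x_3 - 1.
  leading term x_2*x_3: subtract (x_3)·h_3 from x_2*x_3 + x_3**2 + x_1 + 2*x_3 - 1 → x_3**2 + x_1 - x_3 - 1
  leading term x_3**2: no divisor's leading term divides it; move x_3**2 to the remainder.
  leading term x_1: subtract (-1)·h_2 from x_1 - x_3 - 1 → x_2 + 2
  leading term x_2: subtract (1)·h_3 from x_2 + 2 → -1
  leading term 1: no divisor's leading term divides it; move -1 to the remainder.
  remainder x_3**2 - 1 ≠ 0; add k_4 = x_3**2 - 1 to the basis.

The other S-polynomials (S(h_1,h_3), S(h_2,h_3), S(h_1,k_4), S(h_2,k_4), S(h_3,k_4)) all reduce to 0 modulo the current basis, so we have a Gröbner basis.
Inter-reduce: drop elements whose leading term is divisible by another's, tail-reduce, and make monic.
Reduced Gröbner basis: {x_3**2 - 1, x_1 - x_3, x_2 - 2}.

These coincide, so the ideals are equal.

Yes, the ideals are equal.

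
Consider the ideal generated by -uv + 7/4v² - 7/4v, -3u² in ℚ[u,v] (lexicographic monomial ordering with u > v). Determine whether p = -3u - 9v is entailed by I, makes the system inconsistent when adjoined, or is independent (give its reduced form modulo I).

-3u - 9v is independent of I; its normal form modulo I is -3u - 9v.

First compute the reduced Gröbner basis of I by Buchberger's algorithm.
f_1 = -uv + 7/4v² - 7/4v, LT = uv.
f_2 = -3u², LT = u².

S(f_1,f_2): lcm = u²v. S = -7/4uv² + 7/4uv.
  leading term uv²: subtract (7/4v)·f_1 from -7/4uv² + 7/4uv → 7/4uv - 49/16v³ + 49/16v²
  leading term uv: subtract (-7/4)·f_1 from 7/4uv - 49/16v³ + 49/16v² → -49/16v³ + 49/8v² - 49/16v
  leading term v³: no divisor's leading term divides it; move -49/16v³ to the remainder.
  leading term v²: no divisor's leading term divides it; move 49/8v² to the remainder.
  leading term v: no divisor's leading term divides it; move -49/16v to the remainder.
  remainder -49/16v³ + 49/8v² - 49/16v ≠ 0; add h_3 = -49/16v³ + 49/8v² - 49/16v to the basis.

S(f_1,h_3): lcm = uv³. S = 2uv² - uv - 7/4v⁴ + 7/4v³.
  leading term uv²: subtract (-2v)·f_1 from 2uv² - uv - 7/4v⁴ + 7/4v³ → -uv - 7/4v⁴ + 21/4v³ - 7/2v²
  leading term uv: subtract (1)·f_1 from -uv - 7/4v⁴ + 21/4v³ - 7/2v² → -7/4v⁴ + 21/4v³ - 21/4v² + 7/4v
  leading term v⁴: subtract (4/7v)·h_3 from -7/4v⁴ + 21/4v³ - 21/4v² + 7/4v → 7/4v³ - 7/2v² + 7/4v
  leading term v³: subtract (-4/7)·h_3 from 7/4v³ - 7/2v² + 7/4v → 0
  remainder 0.

S(f_2,h_3): leading monomials are coprime, so the S-polynomial reduces to 0 (Buchberger's first criterion).
Every S-polynomial of the final basis reduces to 0, so we have a Gröbner basis.
Inter-reduce: drop elements whose leading term is divisible by another's, tail-reduce, and make monic.
Reduced Gröbner basis: {u², uv - 7/4v² + 7/4v, v³ - 2v² + v}.
Label its elements g_1 = u², g_2 = uv - 7/4v² + 7/4v, g_3 = v³ - 2v² + v.

Reduce p = -3u - 9v modulo G:
  leading term u: no divisor's leading term divides it; move -3u to the remainder.
  leading term v: no divisor's leading term divides it; move -9v to the remainder.
  normal form = -3u - 9v.
The normal form is nonzero, so p ∉ I. Since p minus its normal form lies in I, I + (p) = I + (r) where r = -3u - 9v; decide whether this ideal is the whole ring.
Run Buchberger on G together with r (pairs among the g_i already reduce to 0 since G is a Gröbner basis):
g_1 = u², LT = u².
g_2 = uv - 7/4v² + 7/4v, LT = uv.
g_3 = v³ - 2v² + v, LT = v³.
r = -3u - 9v, LT = u.

S(g_1,g_2): lcm = u²v. S = 7/4uv² - 7/4uv.
  leading term uv²: subtract (7/4v)·g_2 from 7/4uv² - 7/4uv → -7/4uv + 49/16v³ - 49/16v²
  leading term uv: subtract (-7/4)·g_2 from -7/4uv + 49/16v³ - 49/16v² → 49/16v³ - 49/8v² + 49/16v
  leading term v³: subtract (49/16)·g_3 from 49/16v³ - 49/8v² + 49/16v → 0
  remainder 0.

S(g_1,g_3): leading monomials are coprime, so the S-polynomial reduces to 0 (Buchberger's first criterion).
S(g_1,r): lcm = u². S = -3uv.
  leading term uv: subtract (-3)·g_2 from -3uv → -21/4v² + 21/4v
  leading term v²: no divisor's leading term divides it; move -21/4v² to the remainder.
  leading term v: no divisor's leading term divides it; move 21/4v to the remainder.
  remainder -21/4v² + 21/4v ≠ 0; add m_5 = -21/4v² + 21/4v to the basis.

S(g_2,g_3): lcm = uv³. S = 2uv² - uv - 7/4v⁴ + 7/4v³.
  leading term uv²: subtract (2v)·g_2 from 2uv² - uv - 7/4v⁴ + 7/4v³ → -uv - 7/4v⁴ + 21/4v³ - 7/2v²
  leading term uv: subtract (-1)·g_2 from -uv - 7/4v⁴ + 21/4v³ - 7/2v² → -7/4v⁴ + 21/4v³ - 21/4v² + 7/4v
  leading term v⁴: subtract (-7/4v)·g_3 from -7/4v⁴ + 21/4v³ - 21/4v² + 7/4v → 7/4v³ - 7/2v² + 7/4v
  leading term v³: subtract (7/4)·g_3 from 7/4v³ - 7/2v² + 7/4v → 0
  remainder 0.

S(g_2,r): lcm = uv. S = -19/4v² + 7/4v.
  leading term v²: subtract (19/21)·m_5 from -19/4v² + 7/4v → -3v
  leading term v: no divisor's leading term divides it; move -3v to the remainder.
  remainder -3v ≠ 0; add m_6 = -3v to the basis.

S(g_3,r): leading monomials are coprime, so the S-polynomial reduces to 0 (Buchberger's first criterion).
S(g_1,m_5): leading monomials are coprime, so the S-polynomial reduces to 0 (Buchberger's first criterion).
S(g_2,m_5): lcm = uv². S = uv - 7/4v³ + 7/4v².
  leading term uv: subtract (1)·g_2 from uv - 7/4v³ + 7/4v² → -7/4v³ + 7/2v² - 7/4v
  leading term v³: subtract (-7/4)·g_3 from -7/4v³ + 7/2v² - 7/4v → 0
  remainder 0.

S(g_3,m_5): lcm = v³. S = -v² + v.
  leading term v²: subtract (4/21)·m_5 from -v² + v → 0
  remainder 0.

S(r,m_5): leading monomials are coprime, so the S-polynomial reduces to 0 (Buchberger's first criterion).
S(g_1,m_6): leading monomials are coprime, so the S-polynomial reduces to 0 (Buchberger's first criterion).
S(g_2,m_6): lcm = uv. S = -7/4v² + 7/4v.
  leading term v²: subtract (⅓)·m_5 from -7/4v² + 7/4v → 0
  remainder 0.

S(g_3,m_6): lcm = v³. S = -2v² + v.
  leading term v²: subtract (8/21)·m_5 from -2v² + v → -v
  leading term v: subtract (⅓)·m_6 from -v → 0
  remainder 0.

S(r,m_6): leading monomials are coprime, so the S-polynomial reduces to 0 (Buchberger's first criterion).
S(m_5,m_6): lcm = v². S = -v.
  leading term v: subtract (⅓)·m_6 from -v → 0
  remainder 0.

Every S-polynomial of the final basis reduces to 0, so we have a Gröbner basis.
Inter-reduce: drop elements whose leading term is divisible by another's, tail-reduce, and make monic.
Reduced Gröbner basis: {u, v}.
The reduced Gröbner basis of I + (p) is {u, v} ≠ {1}, a proper ideal, so the enlarged system stays consistent: p is independent of I, with normal form -3u - 9v.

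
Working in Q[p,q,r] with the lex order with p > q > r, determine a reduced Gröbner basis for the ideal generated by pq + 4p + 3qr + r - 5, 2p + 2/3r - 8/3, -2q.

This is the nonlinear analogue of row-reducing a linear system.

f_1 = pq + 4p + 3qr + r - 5, LT = pq.
f_2 = 2p + 2/3r - 8/3, LT = p.
f_3 = -2q, LT = q.

S(f_1,f_2): lcm = pq. S = 4p + 8/3qr + 4/3q + r - 5.
  reduce S modulo (f_1, f_2, f_3):
  remainder -1/3r + 1/3 ≠ 0; add g_4 = -1/3r + 1/3 to the basis.

The other S-polynomials (S(f_1,f_3), S(f_2,f_3), S(f_1,g_4), S(f_2,g_4), S(f_3,g_4)) all reduce to 0 modulo the current basis, so we have a Gröbner basis.
Inter-reduce: drop elements whose leading term is divisible by another's, tail-reduce, and make monic.

G = {p - 1, q, r - 1}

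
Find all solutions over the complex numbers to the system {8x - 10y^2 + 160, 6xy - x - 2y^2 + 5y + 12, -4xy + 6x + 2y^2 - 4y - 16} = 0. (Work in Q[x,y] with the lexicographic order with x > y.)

Compute a lex Gröbner basis by Buchberger's algorithm.
f_1 = 8x - 10y^2 + 160, LT = x.
f_2 = 6xy - x - 2y^2 + 5y + 12, LT = xy.
f_3 = -4xy + 6x + 2y^2 - 4y - 16, LT = xy.

S(f_1,f_2): lcm = xy. S = 1/6x - 5/4y^3 + 1/3y^2 + 115/6y - 2.
  leading term x: subtract (1/48)·f_1 from 1/6x - 5/4y^3 + 1/3y^2 + 115/6y - 2 → -5/4y^3 + 13/24y^2 + 115/6y - 16/3
  leading term y^3: no divisor's leading term divides it; move -5/4y^3 to the remainder.
  leading term y^2: no divisor's leading term divides it; move 13/24y^2 to the remainder.
  leading term y: no divisor's leading term divides it; move 115/6y to the remainder.
  leading term 1: no divisor's leading term divides it; move -16/3 to the remainder.
  remainder -5/4y^3 + 13/24y^2 + 115/6y - 16/3 ≠ 0; add h_4 = -5/4y^3 + 13/24y^2 + 115/6y - 16/3 to the basis.

S(f_1,f_3): lcm = xy. S = 3/2x - 5/4y^3 + 1/2y^2 + 19y - 4.
  leading term x: subtract (3/16)·f_1 from 3/2x - 5/4y^3 + 1/2y^2 + 19y - 4 → -5/4y^3 + 19/8y^2 + 19y - 34
  leading term y^3: subtract (1)·h_4 from -5/4y^3 + 19/8y^2 + 19y - 34 → 11/6y^2 - 1/6y - 86/3
  leading term y^2: no divisor's leading term divides it; move 11/6y^2 to the remainder.
  leading term y: no divisor's leading term divides it; move -1/6y to the remainder.
  leading term 1: no divisor's leading term divides it; move -86/3 to the remainder.
  remainder 11/6y^2 - 1/6y - 86/3 ≠ 0; add h_5 = 11/6y^2 - 1/6y - 86/3 to the basis.

S(f_2,f_3): lcm = xy. S = 4/3x + 1/6y^2 - 1/6y - 2.
  leading term x: subtract (1/6)·f_1 from 4/3x + 1/6y^2 - 1/6y - 2 → 11/6y^2 - 1/6y - 86/3
  leading term y^2: subtract (1)·h_5 from 11/6y^2 - 1/6y - 86/3 → 0
  remainder 0.

S(f_1,h_4): leading monomials are coprime, so the S-polynomial reduces to 0 (Buchberger's first criterion).
S(f_2,h_4): lcm = xy^3. S = 4/15xy^2 + 46/3xy - 64/15x - 1/3y^4 + 5/6y^3 + 2y^2.
  leading term xy^2: subtract (1/30y^2)·f_1 from 4/15xy^2 + 46/3xy - 64/15x - 1/3y^4 + 5/6y^3 + 2y^2 → 46/3xy - 64/15x + 5/6y^3 - 10/3y^2
  leading term xy: subtract (23/12y)·f_1 from 46/3xy - 64/15x + 5/6y^3 - 10/3y^2 → -64/15x + 20y^3 - 10/3y^2 - 920/3y
  leading term x: subtract (-8/15)·f_1 from -64/15x + 20y^3 - 10/3y^2 - 920/3y → 20y^3 - 26/3y^2 - 920/3y + 256/3
  leading term y^3: subtract (-16)·h_4 from 20y^3 - 26/3y^2 - 920/3y + 256/3 → 0
  remainder 0.

S(f_3,h_4): lcm = xy^3. S = -16/15xy^2 + 46/3xy - 64/15x - 1/2y^4 + y^3 + 4y^2.
  leading term xy^2: subtract (-2/15y^2)·f_1 from -16/15xy^2 + 46/3xy - 64/15x - 1/2y^4 + y^3 + 4y^2 → 46/3xy - 64/15x - 11/6y^4 + y^3 + 76/3y^2
  leading term xy: subtract (23/12y)·f_1 from 46/3xy - 64/15x - 11/6y^4 + y^3 + 76/3y^2 → -64/15x - 11/6y^4 + 121/6y^3 + 76/3y^2 - 920/3y
  leading term x: subtract (-8/15)·f_1 from -64/15x - 11/6y^4 + 121/6y^3 + 76/3y^2 - 920/3y → -11/6y^4 + 121/6y^3 + 20y^2 - 920/3y + 256/3
  leading term y^4: subtract (22/15y)·h_4 from -11/6y^4 + 121/6y^3 + 20y^2 - 920/3y + 256/3 → 3487/180y^3 - 73/9y^2 - 13448/45y + 256/3
  leading term y^3: subtract (-3487/225)·h_4 from 3487/180y^3 - 73/9y^2 - 13448/45y + 256/3 → 1531/5400y^2 - 487/270y + 1808/675
  leading term y^2: subtract (1531/9900)·h_5 from 1531/5400y^2 - 487/270y + 1808/675 → -35203/19800y + 35203/4950
  leading term y: no divisor's leading term divides it; move -35203/19800y to the remainder.
  leading term 1: no divisor's leading term divides it; move 35203/4950 to the remainder.
  remainder -35203/19800y + 35203/4950 ≠ 0; add h_6 = -35203/19800y + 35203/4950 to the basis.

S(f_1,h_5): leading monomials are coprime, so the S-polynomial reduces to 0 (Buchberger's first criterion).
S(f_2,h_5): lcm = xy^2. S = -5/66xy + 172/11x - 1/3y^3 + 5/6y^2 + 2y.
  leading term xy: subtract (-5/528y)·f_1 from -5/66xy + 172/11x - 1/3y^3 + 5/6y^2 + 2y → 172/11x - 113/264y^3 + 5/6y^2 + 116/33y
  leading term x: subtract (43/22)·f_1 from 172/11x - 113/264y^3 + 5/6y^2 + 116/33y → -113/264y^3 + 1345/66y^2 + 116/33y - 3440/11
  leading term y^3: subtract (113/330)·h_4 from -113/264y^3 + 1345/66y^2 + 116/33y - 3440/11 → 159931/7920y^2 - 1207/396y - 153896/495
  leading term y^2: subtract (159931/14520)·h_5 from 159931/7920y^2 - 1207/396y - 153896/495 → -35203/29040y + 35203/7260
  leading term y: subtract (15/22)·h_6 from -35203/29040y + 35203/7260 → 0
  remainder 0.

S(f_3,h_5): lcm = xy^2. S = -31/22xy + 172/11x - 1/2y^3 + y^2 + 4y.
  leading term xy: subtract (-31/176y)·f_1 from -31/22xy + 172/11x - 1/2y^3 + y^2 + 4y → 172/11x - 199/88y^3 + y^2 + 354/11y
  leading term x: subtract (43/22)·f_1 from 172/11x - 199/88y^3 + y^2 + 354/11y → -199/88y^3 + 226/11y^2 + 354/11y - 3440/11
  leading term y^3: subtract (199/110)·h_4 from -199/88y^3 + 226/11y^2 + 354/11y - 3440/11 → 51653/2640y^2 - 329/132y - 50008/165
  leading term y^2: subtract (51653/4840)·h_5 from 51653/2640y^2 - 329/132y - 50008/165 → -6909/9680y + 6909/2420
  leading term y: subtract (945/2354)·h_6 from -6909/9680y + 6909/2420 → 0
  remainder 0.

S(h_4,h_5): lcm = y^3. S = -113/330y^2 + 10/33y + 64/15.
  leading term y^2: subtract (-113/605)·h_5 from -113/330y^2 + 10/33y + 64/15 → 329/1210y - 658/605
  leading term y: subtract (-180/1177)·h_6 from 329/1210y - 658/605 → 0
  remainder 0.

S(f_1,h_6): leading monomials are coprime, so the S-polynomial reduces to 0 (Buchberger's first criterion).
S(f_2,h_6): lcm = xy. S = 23/6x - 1/3y^2 + 5/6y + 2.
  leading term x: subtract (23/48)·f_1 from 23/6x - 1/3y^2 + 5/6y + 2 → 107/24y^2 + 5/6y - 224/3
  leading term y^2: subtract (107/44)·h_5 from 107/24y^2 + 5/6y - 224/3 → 109/88y - 109/22
  leading term y: subtract (-24525/35203)·h_6 from 109/88y - 109/22 → 0
  remainder 0.

S(f_3,h_6): lcm = xy. S = 5/2x - 1/2y^2 + y + 4.
  leading term x: subtract (5/16)·f_1 from 5/2x - 1/2y^2 + y + 4 → 21/8y^2 + y - 46
  leading term y^2: subtract (63/44)·h_5 from 21/8y^2 + y - 46 → 109/88y - 109/22
  leading term y: subtract (-24525/35203)·h_6 from 109/88y - 109/22 → 0
  remainder 0.

S(h_4,h_6): lcm = y^3. S = 107/30y^2 - 46/3y + 64/15.
  leading term y^2: subtract (107/55)·h_5 from 107/30y^2 - 46/3y + 64/15 → -1651/110y + 3302/55
  leading term y: subtract (297180/35203)·h_6 from -1651/110y + 3302/55 → 0
  remainder 0.

S(h_5,h_6): lcm = y^2. S = 43/11y - 172/11.
  leading term y: subtract (-77400/35203)·h_6 from 43/11y - 172/11 → 0
  remainder 0.

Every S-polynomial of the final basis reduces to 0, so we have a Gröbner basis.
Inter-reduce: drop elements whose leading term is divisible by another's, tail-reduce, and make monic.
Reduced Gröbner basis: {x, y - 4}.

Since the basis is lex-ordered, y - 4 is univariate in y. Its roots are {4}. Back-substituting each root into the other basis elements fixes the other coordinates.
  y = 4: the earlier basis element becomes x = 0, giving x = 0 — point (0, 4).

{(0, 4)}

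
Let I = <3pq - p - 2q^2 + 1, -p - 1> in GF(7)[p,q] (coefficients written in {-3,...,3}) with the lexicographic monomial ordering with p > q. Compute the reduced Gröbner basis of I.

G = {p + 1, q^2 - 2q - 1}

f_1 = 3pq - p - 2q^2 + 1, LT = pq.
f_2 = -p - 1, LT = p.

S(f_1,f_2): lcm = pq. S = 2p - 3q^2 - q - 2.
  reduce S modulo (f_1, f_2):
  remainder -3q^2 - q + 3 ≠ 0; add g_3 = -3q^2 - q + 3 to the basis.

The other S-polynomials (S(f_1,g_3), S(f_2,g_3)) all reduce to 0 modulo the current basis, so we have a Gröbner basis.
Inter-reduce: drop elements whose leading term is divisible by another's, tail-reduce, and make monic.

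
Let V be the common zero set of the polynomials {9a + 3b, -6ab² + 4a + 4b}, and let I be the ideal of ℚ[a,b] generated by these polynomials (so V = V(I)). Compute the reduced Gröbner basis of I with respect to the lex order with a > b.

f_1 = 9a + 3b, LT = a.
f_2 = -6ab² + 4a + 4b, LT = ab².

S(f_1,f_2): lcm = ab². S = ⅔a + ⅓b³ + ⅔b.
  reduce S modulo (f_1, f_2):
  remainder ⅓b³ + 4/9b ≠ 0; add g_3 = ⅓b³ + 4/9b to the basis.

The other S-polynomials (S(f_1,g_3), S(f_2,g_3)) all reduce to 0 modulo the current basis, so we have a Gröbner basis.
Inter-reduce: drop elements whose leading term is divisible by another's, tail-reduce, and make monic.

G = {a + ⅓b, b³ + 4/3b}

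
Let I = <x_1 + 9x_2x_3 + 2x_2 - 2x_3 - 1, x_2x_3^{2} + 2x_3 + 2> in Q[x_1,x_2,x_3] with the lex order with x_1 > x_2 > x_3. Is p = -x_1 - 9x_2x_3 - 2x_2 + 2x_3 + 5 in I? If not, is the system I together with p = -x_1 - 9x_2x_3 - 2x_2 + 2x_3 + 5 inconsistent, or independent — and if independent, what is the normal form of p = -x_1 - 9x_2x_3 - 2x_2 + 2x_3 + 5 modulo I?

First compute the reduced Gröbner basis of I by Buchberger's algorithm.
f_1 = x_1 + 9x_2x_3 + 2x_2 - 2x_3 - 1, LT = x_1.
f_2 = x_2x_3^{2} + 2x_3 + 2, LT = x_2x_3^{2}.

The S-polynomials (S(f_1,f_2)) all reduce to 0 modulo the current basis, so we have a Gröbner basis.
Inter-reduce: drop elements whose leading term is divisible by another's, tail-reduce, and make monic.
Reduced Gröbner basis: {x_1 + 9x_2x_3 + 2x_2 - 2x_3 - 1, x_2x_3^{2} + 2x_3 + 2}.
Label its elements g_1 = x_1 + 9x_2x_3 + 2x_2 - 2x_3 - 1, g_2 = x_2x_3^{2} + 2x_3 + 2.

Reduce p = -x_1 - 9x_2x_3 - 2x_2 + 2x_3 + 5 modulo G:
  leading term x_1: subtract (-1)·g_1 from -x_1 - 9x_2x_3 - 2x_2 + 2x_3 + 5 → 4
  leading term 1: no divisor's leading term divides it; move 4 to the remainder.
  normal form = 4.
The normal form is nonzero, so p ∉ I. Since p minus its normal form lies in I, I + (p) = I + (r) where r = 4; decide whether this ideal is the whole ring.
Here r = 4 is a nonzero constant, hence a unit: 1 ∈ I + (p), the Gröbner basis of I + (p) is {1}, and the enlarged system has no common solution — adjoining p is inconsistent.

Adjoining -x_1 - 9x_2x_3 - 2x_2 + 2x_3 + 5 makes the ideal the whole ring: the system is inconsistent.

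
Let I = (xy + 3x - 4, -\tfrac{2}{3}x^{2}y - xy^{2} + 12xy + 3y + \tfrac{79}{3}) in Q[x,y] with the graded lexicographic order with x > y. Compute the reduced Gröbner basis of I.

f_1 = xy + 3x - 4, LT = xy.
f_2 = -\tfrac{2}{3}x^{2}y - xy^{2} + 12xy + 3y + \tfrac{79}{3}, LT = x^{2}y.

S(f_1,f_2): lcm = x^{2}y. S = -\tfrac{3}{2}xy^{2} + 3x^{2} + 18xy - 4x + \tfrac{9}{2}y + \tfrac{79}{2}.
  reduce S modulo (f_1, f_2):
  remainder 3x^{2} - \tfrac{143}{2}x - \tfrac{3}{2}y + \tfrac{259}{2} ≠ 0; add g_3 = 3x^{2} - \tfrac{143}{2}x - \tfrac{3}{2}y + \tfrac{259}{2} to the basis.

S(f_1,g_3): lcm = x^{2}y. S = 3x^{2} + \tfrac{143}{6}xy + \tfrac{1}{2}y^{2} - 4x - \tfrac{259}{6}y.
  reduce S modulo (f_1, f_2, g_3):
  remainder \tfrac{1}{2}y^{2} - 4x - \tfrac{125}{3}y - \tfrac{205}{6} ≠ 0; add g_4 = \tfrac{1}{2}y^{2} - 4x - \tfrac{125}{3}y - \tfrac{205}{6} to the basis.

The other S-polynomials (S(f_2,g_3), S(f_1,g_4), S(f_2,g_4), S(g_3,g_4)) all reduce to 0 modulo the current basis, so we have a Gröbner basis.
Inter-reduce: drop elements whose leading term is divisible by another's, tail-reduce, and make monic.

G = {x^{2} - \tfrac{143}{6}x - \tfrac{1}{2}y + \tfrac{259}{6}, xy + 3x - 4, y^{2} - 8x - \tfrac{250}{3}y - \tfrac{205}{3}}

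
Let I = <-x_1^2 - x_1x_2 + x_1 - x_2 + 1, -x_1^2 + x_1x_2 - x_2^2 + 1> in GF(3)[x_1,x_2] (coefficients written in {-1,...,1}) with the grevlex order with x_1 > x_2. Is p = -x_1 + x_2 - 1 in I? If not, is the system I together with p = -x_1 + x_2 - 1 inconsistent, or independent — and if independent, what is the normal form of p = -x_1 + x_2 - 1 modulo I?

-x_1 + x_2 - 1 lies in I (it reduces to 0).

First compute the reduced Gröbner basis of I by Buchberger's algorithm.
f_1 = -x_1^2 - x_1x_2 + x_1 - x_2 + 1, LT = x_1^2.
f_2 = -x_1^2 + x_1x_2 - x_2^2 + 1, LT = x_1^2.

S(f_1,f_2): lcm = x_1^2. S = -x_1x_2 - x_2^2 - x_1 + x_2.
  reduce S modulo (f_1, f_2):
  remainder -x_1x_2 - x_2^2 - x_1 + x_2 ≠ 0; add h_3 = -x_1x_2 - x_2^2 - x_1 + x_2 to the basis.

S(f_1,h_3): lcm = x_1^2x_2. S = -x_1^2 + x_2^2 - x_2.
  reduce S modulo (f_1, f_2, h_3):
  remainder x_1 + x_2 - 1 ≠ 0; add h_4 = x_1 + x_2 - 1 to the basis.

S(f_1,h_4): lcm = x_1^2. S = x_2 - 1.
  reduce S modulo (f_1, f_2, h_3, h_4):
  remainder x_2 - 1 ≠ 0; add h_5 = x_2 - 1 to the basis.

The other S-polynomials (S(f_2,h_3), S(f_2,h_4), S(h_3,h_4), S(f_1,h_5), S(f_2,h_5), S(h_3,h_5), S(h_4,h_5)) all reduce to 0 modulo the current basis, so we have a Gröbner basis.
Inter-reduce: drop elements whose leading term is divisible by another's, tail-reduce, and make monic.
Reduced Gröbner basis: {x_1, x_2 - 1}.
Label its elements g_1 = x_1, g_2 = x_2 - 1.

Reduce p = -x_1 + x_2 - 1 modulo G:
  leading term x_1: subtract (-1)·g_1 from -x_1 + x_2 - 1 → x_2 - 1
  leading term x_2: subtract (1)·g_2 from x_2 - 1 → 0
  normal form = 0.
Since the normal form is 0, p ∈ I.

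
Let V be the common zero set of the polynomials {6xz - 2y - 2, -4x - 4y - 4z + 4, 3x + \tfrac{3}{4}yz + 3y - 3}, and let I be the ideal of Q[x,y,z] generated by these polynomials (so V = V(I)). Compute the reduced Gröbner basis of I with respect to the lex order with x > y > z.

G = {x - 3z^{2} - 8z - 2, y + 3z^{2} + 9z + 1, z^{3} + 3z^{2} + \tfrac{5}{3}z}

f_1 = 6xz - 2y - 2, LT = xz.
f_2 = -4x - 4y - 4z + 4, LT = x.
f_3 = 3x + \tfrac{3}{4}yz + 3y - 3, LT = x.

S(f_1,f_2): lcm = xz. S = -yz - \tfrac{1}{3}y - z^{2} + z - \tfrac{1}{3}.
  reduce S modulo (f_1, f_2, f_3):
  remainder -yz - \tfrac{1}{3}y - z^{2} + z - \tfrac{1}{3} ≠ 0; add g_4 = -yz - \tfrac{1}{3}y - z^{2} + z - \tfrac{1}{3} to the basis.

S(f_1,f_3): lcm = xz. S = -\tfrac{1}{4}yz^{2} - yz - \tfrac{1}{3}y + z - \tfrac{1}{3}.
  reduce S modulo (f_1, f_2, f_3, g_4):
  remainder -\tfrac{1}{36}y + \tfrac{1}{4}z^{3} + \tfrac{2}{3}z^{2} + \tfrac{1}{6}z - \tfrac{1}{36} ≠ 0; add g_5 = -\tfrac{1}{36}y + \tfrac{1}{4}z^{3} + \tfrac{2}{3}z^{2} + \tfrac{1}{6}z - \tfrac{1}{36} to the basis.

S(f_2,f_3): lcm = x. S = -\tfrac{1}{4}yz + z.
  reduce S modulo (f_1, f_2, f_3, g_4, g_5):
  remainder \tfrac{3}{4}z^{3} + \tfrac{9}{4}z^{2} + \tfrac{5}{4}z ≠ 0; add g_6 = \tfrac{3}{4}z^{3} + \tfrac{9}{4}z^{2} + \tfrac{5}{4}z to the basis.

The other S-polynomials (S(f_1,g_4), S(f_2,g_4), S(f_3,g_4), S(f_1,g_5), S(f_2,g_5), S(f_3,g_5), S(g_4,g_5), S(f_1,g_6), S(f_2,g_6), S(f_3,g_6), S(g_4,g_6), S(g_5,g_6)) all reduce to 0 modulo the current basis, so we have a Gröbner basis.
Inter-reduce: drop elements whose leading term is divisible by another's, tail-reduce, and make monic.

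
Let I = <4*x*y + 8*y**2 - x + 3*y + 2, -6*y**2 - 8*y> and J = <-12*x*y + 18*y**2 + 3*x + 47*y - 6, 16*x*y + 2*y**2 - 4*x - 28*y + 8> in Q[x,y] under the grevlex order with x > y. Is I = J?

Equality of ideals is decidable: compute both reduced Gröbner bases (unique for the ordering) and check whether they agree.
Buchberger on the first generating set:
f_1 = 4*x*y + 8*y**2 - x + 3*y + 2, LT = x*y.
f_2 = -6*y**2 - 8*y, LT = y**2.

S(f_1,f_2): lcm = x*y**2. S = 2*y**3 - 19/12*x*y + 3/4*y**2 + 1/2*y.
  reduce S modulo (f_1, f_2):
  remainder -19/48*x + 1/48*y + 19/24 ≠ 0; add g_3 = -19/48*x + 1/48*y + 19/24 to the basis.

The other S-polynomials (S(f_1,g_3), S(f_2,g_3)) all reduce to 0 modulo the current basis, so we have a Gröbner basis.
Inter-reduce: drop elements whose leading term is divisible by another's, tail-reduce, and make monic.
Reduced Gröbner basis: {y**2 + 4/3*y, x - 1/19*y - 2}.

Buchberger on the second generating set:
h_1 = -12*x*y + 18*y**2 + 3*x + 47*y - 6, LT = x*y.
h_2 = 16*x*y + 2*y**2 - 4*x - 28*y + 8, LT = x*y.

S(h_1,h_2): lcm = x*y. S = -13/8*y**2 - 13/6*y.
  reduce S modulo (h_1, h_2):
  remainder -13/8*y**2 - 13/6*y ≠ 0; add k_3 = -13/8*y**2 - 13/6*y to the basis.

S(h_1,k_3): lcm = x*y**2. S = -3/2*y**3 - 19/12*x*y - 47/12*y**2 + 1/2*y.
  reduce S modulo (h_1, h_2, k_3):
  remainder -19/48*x + 1/48*y + 19/24 ≠ 0; add k_4 = -19/48*x + 1/48*y + 19/24 to the basis.

The other S-polynomials (S(h_2,k_3), S(h_1,k_4), S(h_2,k_4), S(k_3,k_4)) all reduce to 0 modulo the current basis, so we have a Gröbner basis.
Inter-reduce: drop elements whose leading term is divisible by another's, tail-reduce, and make monic.
Reduced Gröbner basis: {y**2 + 4/3*y, x - 1/19*y - 2}.

These coincide, so the ideals are equal.

Yes, the ideals are equal.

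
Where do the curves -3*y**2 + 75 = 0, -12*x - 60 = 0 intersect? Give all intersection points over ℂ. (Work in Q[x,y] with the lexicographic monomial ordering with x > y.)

{(-5, -5), (-5, 5)}

Compute a lex Gröbner basis by Buchberger's algorithm.
f_1 = -3*y**2 + 75, LT = y**2.
f_2 = -12*x - 60, LT = x.

S(f_1,f_2): leading monomials are coprime, so the S-polynomial reduces to 0 (Buchberger's first criterion).
Every S-polynomial of the final basis reduces to 0, so we have a Gröbner basis.
Inter-reduce: drop elements whose leading term is divisible by another's, tail-reduce, and make monic.
Reduced Gröbner basis: {x + 5, y**2 - 25}.

From the last basis element, y**2 - 25 = 0, so y takes values in {-5, 5}. Each choice, substituted upward through the basis, yields the corresponding point(s) of the solution set.
  y = -5: the earlier basis element becomes x + 5 = 0, giving x = -5 — point (-5, -5).
  y = 5: the earlier basis element becomes x + 5 = 0, giving x = -5 — point (-5, 5).
Each listed point satisfies every original equation (direct substitution).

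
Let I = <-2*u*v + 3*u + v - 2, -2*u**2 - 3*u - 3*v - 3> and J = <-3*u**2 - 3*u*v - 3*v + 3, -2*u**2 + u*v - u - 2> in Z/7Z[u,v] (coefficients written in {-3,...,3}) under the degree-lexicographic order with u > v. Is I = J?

Two ideals are equal iff their reduced Gröbner bases coincide (the reduced basis is unique for a fixed ordering).
Buchberger on the first generating set:
f_1 = -2*u*v + 3*u + v - 2, LT = u*v.
f_2 = -2*u**2 - 3*u - 3*v - 3, LT = u**2.

S(f_1,f_2): lcm = u**2*v. S = 2*u**2 - 2*u*v + 2*v**2 + u + 2*v.
  leading term u**2: subtract (-1)·f_2 from 2*u**2 - 2*u*v + 2*v**2 + u + 2*v → -2*u*v + 2*v**2 - 2*u - v - 3
  leading term u*v: subtract (1)·f_1 from -2*u*v + 2*v**2 - 2*u - v - 3 → 2*v**2 + 2*u - 2*v - 1
  leading term v**2: no divisor's leading term divides it; move 2*v**2 to the remainder.
  leading term u: no divisor's leading term divides it; move 2*u to the remainder.
  leading term v: no divisor's leading term divides it; move -2*v to the remainder.
  leading term 1: no divisor's leading term divides it; move -1 to the remainder.
  remainder 2*v**2 + 2*u - 2*v - 1 ≠ 0; add g_3 = 2*v**2 + 2*u - 2*v - 1 to the basis.

The other S-polynomials (S(f_1,g_3), S(f_2,g_3)) all reduce to 0 modulo the current basis, so we have a Gröbner basis.
Inter-reduce: drop elements whose leading term is divisible by another's, tail-reduce, and make monic.
Reduced Gröbner basis: {u**2 - 2*u - 2*v - 2, u*v + 2*u + 3*v + 1, v**2 + u - v + 3}.

Buchberger on the second generating set:
h_1 = -3*u**2 - 3*u*v - 3*v + 3, LT = u**2.
h_2 = -2*u**2 + u*v - u - 2, LT = u**2.

S(h_1,h_2): lcm = u**2. S = -2*u*v + 3*u + v - 2.
  leading term u*v: no divisor's leading term divides it; move -2*u*v to the remainder.
  leading term u: no divisor's leading term divides it; move 3*u to the remainder.
  leading term v: no divisor's leading term divides it; move v to the remainder.
  leading term 1: no divisor's leading term divides it; move -2 to the remainder.
  remainder -2*u*v + 3*u + v - 2 ≠ 0; add k_3 = -2*u*v + 3*u + v - 2 to the basis.

S(h_1,k_3): lcm = u**2*v. S = u*v**2 - 2*u**2 - 3*u*v + v**2 - u - v.
  leading term u*v**2: subtract (3*v)·k_3 from u*v**2 - 2*u**2 - 3*u*v + v**2 - u - v → -2*u**2 + 2*u*v - 2*v**2 - u - 2*v
  leading term u**2: subtract (3)·h_1 from -2*u**2 + 2*u*v - 2*v**2 - u - 2*v → -3*u*v - 2*v**2 - u - 2
  leading term u*v: subtract (-2)·k_3 from -3*u*v - 2*v**2 - u - 2 → -2*v**2 - 2*u + 2*v + 1
  leading term v**2: no divisor's leading term divides it; move -2*v**2 to the remainder.
  leading term u: no divisor's leading term divides it; move -2*u to the remainder.
  leading term v: no divisor's leading term divides it; move 2*v to the remainder.
  leading term 1: no divisor's leading term divides it; move 1 to the remainder.
  remainder -2*v**2 - 2*u + 2*v + 1 ≠ 0; add k_4 = -2*v**2 - 2*u + 2*v + 1 to the basis.

The other S-polynomials (S(h_2,k_3), S(h_1,k_4), S(h_2,k_4), S(k_3,k_4)) all reduce to 0 modulo the current basis, so we have a Gröbner basis.
Inter-reduce: drop elements whose leading term is divisible by another's, tail-reduce, and make monic.
Reduced Gröbner basis: {u**2 - 2*u - 2*v - 2, u*v + 2*u + 3*v + 1, v**2 + u - v + 3}.

These coincide, so the ideals are equal.

Yes, the ideals are equal.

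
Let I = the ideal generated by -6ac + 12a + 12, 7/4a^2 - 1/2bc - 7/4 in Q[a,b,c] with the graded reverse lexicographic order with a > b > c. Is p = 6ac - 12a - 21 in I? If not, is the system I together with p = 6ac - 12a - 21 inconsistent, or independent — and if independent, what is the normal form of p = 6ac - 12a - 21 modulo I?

Adjoining 6ac - 12a - 21 makes the ideal the whole ring: the system is inconsistent.

First compute the reduced Gröbner basis of I by Buchberger's algorithm.
f_1 = -6ac + 12a + 12, LT = ac.
f_2 = 7/4a^2 - 1/2bc - 7/4, LT = a^2.

S(f_1,f_2): lcm = a^2c. S = 2/7bc^2 - 2a^2 - 2a + c.
  leading term bc^2: no divisor's leading term divides it; move 2/7bc^2 to the remainder.
  leading term a^2: subtract (-8/7)·f_2 from -2a^2 - 2a + c → -4/7bc - 2a + c - 2
  leading term bc: no divisor's leading term divides it; move -4/7bc to the remainder.
  leading term a: no divisor's leading term divides it; move -2a to the remainder.
  leading term c: no divisor's leading term divides it; move c to the remainder.
  leading term 1: no divisor's leading term divides it; move -2 to the remainder.
  remainder 2/7bc^2 - 4/7bc - 2a + c - 2 ≠ 0; add h_3 = 2/7bc^2 - 4/7bc - 2a + c - 2 to the basis.

The other S-polynomials (S(f_1,h_3), S(f_2,h_3)) all reduce to 0 modulo the current basis, so we have a Gröbner basis.
Inter-reduce: drop elements whose leading term is divisible by another's, tail-reduce, and make monic.
Reduced Gröbner basis: {bc^2 - 2bc - 7a + 7/2c - 7, a^2 - 2/7bc - 1, ac - 2a - 2}.
Label its elements g_1 = bc^2 - 2bc - 7a + 7/2c - 7, g_2 = a^2 - 2/7bc - 1, g_3 = ac - 2a - 2.

Reduce p = 6ac - 12a - 21 modulo G:
  leading term ac: subtract (6)·g_3 from 6ac - 12a - 21 → -9
  leading term 1: no divisor's leading term divides it; move -9 to the remainder.
  normal form = -9.
The normal form is nonzero, so p ∉ I. Since p minus its normal form lies in I, I + (p) = I + (r) where r = -9; decide whether this ideal is the whole ring.
Here r = -9 is a nonzero constant, hence a unit: 1 ∈ I + (p), the Gröbner basis of I + (p) is {1}, and the enlarged system has no common solution — adjoining p is inconsistent.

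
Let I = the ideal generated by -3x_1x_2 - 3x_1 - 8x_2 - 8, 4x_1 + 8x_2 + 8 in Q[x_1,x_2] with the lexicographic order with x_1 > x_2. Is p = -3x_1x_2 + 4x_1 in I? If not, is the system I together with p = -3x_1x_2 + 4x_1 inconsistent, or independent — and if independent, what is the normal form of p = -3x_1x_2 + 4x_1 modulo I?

-3x_1x_2 + 4x_1 is independent of I; its normal form modulo I is -6x_2 - 6.

First compute the reduced Gröbner basis of I by Buchberger's algorithm.
f_1 = -3x_1x_2 - 3x_1 - 8x_2 - 8, LT = x_1x_2.
f_2 = 4x_1 + 8x_2 + 8, LT = x_1.

S(f_1,f_2): lcm = x_1x_2. S = x_1 - 2x_2^{2} + \tfrac{2}{3}x_2 + \tfrac{8}{3}.
  reduce S modulo (f_1, f_2):
  remainder -2x_2^{2} - \tfrac{4}{3}x_2 + \tfrac{2}{3} ≠ 0; add h_3 = -2x_2^{2} - \tfrac{4}{3}x_2 + \tfrac{2}{3} to the basis.

The other S-polynomials (S(f_1,h_3), S(f_2,h_3)) all reduce to 0 modulo the current basis, so we have a Gröbner basis.
Inter-reduce: drop elements whose leading term is divisible by another's, tail-reduce, and make monic.
Reduced Gröbner basis: {x_1 + 2x_2 + 2, x_2^{2} + \tfrac{2}{3}x_2 - \tfrac{1}{3}}.
Label its elements g_1 = x_1 + 2x_2 + 2, g_2 = x_2^{2} + \tfrac{2}{3}x_2 - \tfrac{1}{3}.

Reduce p = -3x_1x_2 + 4x_1 modulo G:
  leading term x_1x_2: subtract (-3x_2)·g_1 from -3x_1x_2 + 4x_1 → 4x_1 + 6x_2^{2} + 6x_2
  leading term x_1: subtract (4)·g_1 from 4x_1 + 6x_2^{2} + 6x_2 → 6x_2^{2} - 2x_2 - 8
  leading term x_2^{2}: subtract (6)·g_2 from 6x_2^{2} - 2x_2 - 8 → -6x_2 - 6
  leading term x_2: no divisor's leading term divides it; move -6x_2 to the remainder.
  leading term 1: no divisor's leading term divides it; move -6 to the remainder.
  normal form = -6x_2 - 6.
The normal form is nonzero, so p ∉ I. Since p minus its normal form lies in I, I + (p) = I + (r) where r = -6x_2 - 6; decide whether this ideal is the whole ring.
Run Buchberger on G together with r (pairs among the g_i already reduce to 0 since G is a Gröbner basis):
g_1 = x_1 + 2x_2 + 2, LT = x_1.
g_2 = x_2^{2} + \tfrac{2}{3}x_2 - \tfrac{1}{3}, LT = x_2^{2}.
r = -6x_2 - 6, LT = x_2.

The S-polynomials (S(g_1,g_2), S(g_1,r), S(g_2,r)) all reduce to 0 modulo the current basis, so we have a Gröbner basis.
Inter-reduce: drop elements whose leading term is divisible by another's, tail-reduce, and make monic.
Reduced Gröbner basis: {x_1, x_2 + 1}.
The reduced Gröbner basis of I + (p) is {x_1, x_2 + 1} ≠ {1}, a proper ideal, so the enlarged system stays consistent: p is independent of I, with normal form -6x_2 - 6.

The remainder on division by a Gröbner basis is unique — it is the normal form.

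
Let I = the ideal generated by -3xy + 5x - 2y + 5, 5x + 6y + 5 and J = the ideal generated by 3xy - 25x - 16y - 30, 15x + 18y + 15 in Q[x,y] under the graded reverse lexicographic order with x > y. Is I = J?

Two ideals are equal iff their reduced Gröbner bases coincide (the reduced basis is unique for a fixed ordering).
Buchberger on the first generating set:
f_1 = -3xy + 5x - 2y + 5, LT = xy.
f_2 = 5x + 6y + 5, LT = x.

S(f_1,f_2): lcm = xy. S = -6/5y^2 - 5/3x - 1/3y - 5/3.
  leading term y^2: no divisor's leading term divides it; move -6/5y^2 to the remainder.
  leading term x: subtract (-1/3)·f_2 from -5/3x - 1/3y - 5/3 → 5/3y
  leading term y: no divisor's leading term divides it; move 5/3y to the remainder.
  remainder -6/5y^2 + 5/3y ≠ 0; add g_3 = -6/5y^2 + 5/3y to the basis.

The other S-polynomials (S(f_1,g_3), S(f_2,g_3)) all reduce to 0 modulo the current basis, so we have a Gröbner basis.
Inter-reduce: drop elements whose leading term is divisible by another's, tail-reduce, and make monic.
Reduced Gröbner basis: {y^2 - 25/18y, x + 6/5y + 1}.

Buchberger on the second generating set:
h_1 = 3xy - 25x - 16y - 30, LT = xy.
h_2 = 15x + 18y + 15, LT = x.

S(h_1,h_2): lcm = xy. S = -6/5y^2 - 25/3x - 19/3y - 10.
  leading term y^2: no divisor's leading term divides it; move -6/5y^2 to the remainder.
  leading term x: subtract (-5/9)·h_2 from -25/3x - 19/3y - 10 → 11/3y - 5/3
  leading term y: no divisor's leading term divides it; move 11/3y to the remainder.
  leading term 1: no divisor's leading term divides it; move -5/3 to the remainder.
  remainder -6/5y^2 + 11/3y - 5/3 ≠ 0; add k_3 = -6/5y^2 + 11/3y - 5/3 to the basis.

The other S-polynomials (S(h_1,k_3), S(h_2,k_3)) all reduce to 0 modulo the current basis, so we have a Gröbner basis.
Inter-reduce: drop elements whose leading term is divisible by another's, tail-reduce, and make monic.
Reduced Gröbner basis: {y^2 - 55/18y + 25/18, x + 6/5y + 1}.

Since the reduced bases disagree, the two ideals are not the same.

No, the ideals differ.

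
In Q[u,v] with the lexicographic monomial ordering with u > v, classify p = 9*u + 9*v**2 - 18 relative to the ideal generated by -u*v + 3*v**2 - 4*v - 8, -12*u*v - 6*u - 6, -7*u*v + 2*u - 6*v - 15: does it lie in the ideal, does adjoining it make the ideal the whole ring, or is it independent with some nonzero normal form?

First compute the reduced Gröbner basis of I by Buchberger's algorithm.
f_1 = -u*v + 3*v**2 - 4*v - 8, LT = u*v.
f_2 = -12*u*v - 6*u - 6, LT = u*v.
f_3 = -7*u*v + 2*u - 6*v - 15, LT = u*v.

S(f_1,f_2): lcm = u*v. S = -1/2*u - 3*v**2 + 4*v + 15/2.
  reduce S modulo (f_1, f_2, f_3):
  remainder -1/2*u - 3*v**2 + 4*v + 15/2 ≠ 0; add h_4 = -1/2*u - 3*v**2 + 4*v + 15/2 to the basis.

S(f_1,f_3): lcm = u*v. S = 2/7*u - 3*v**2 + 22/7*v + 41/7.
  reduce S modulo (f_1, f_2, f_3, h_4):
  remainder -33/7*v**2 + 38/7*v + 71/7 ≠ 0; add h_5 = -33/7*v**2 + 38/7*v + 71/7 to the basis.

S(f_1,h_4): lcm = u*v. S = -6*v**3 + 5*v**2 + 19*v + 8.
  reduce S modulo (f_1, f_2, f_3, h_4, h_5):
  remainder 471/121*v + 471/121 ≠ 0; add h_6 = 471/121*v + 471/121 to the basis.

The other S-polynomials (S(f_2,f_3), S(f_2,h_4), S(f_3,h_4), S(f_1,h_5), S(f_2,h_5), S(f_3,h_5), S(h_4,h_5), S(f_1,h_6), S(f_2,h_6), S(f_3,h_6), S(h_4,h_6), S(h_5,h_6)) all reduce to 0 modulo the current basis, so we have a Gröbner basis.
Inter-reduce: drop elements whose leading term is divisible by another's, tail-reduce, and make monic.
Reduced Gröbner basis: {u - 1, v + 1}.
Label its elements g_1 = u - 1, g_2 = v + 1.

Reduce p = 9*u + 9*v**2 - 18 modulo G:
  leading term u: subtract (9)·g_1 from 9*u + 9*v**2 - 18 → 9*v**2 - 9
  leading term v**2: subtract (9*v)·g_2 from 9*v**2 - 9 → -9*v - 9
  leading term v: subtract (-9)·g_2 from -9*v - 9 → 0
  normal form = 0.
Since the normal form is 0, p ∈ I.

9*u + 9*v**2 - 18 lies in I (it reduces to 0).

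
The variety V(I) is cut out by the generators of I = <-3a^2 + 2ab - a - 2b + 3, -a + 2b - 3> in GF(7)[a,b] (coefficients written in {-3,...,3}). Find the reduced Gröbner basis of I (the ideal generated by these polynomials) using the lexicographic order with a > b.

f_1 = -3a^2 + 2ab - a - 2b + 3, LT = a^2.
f_2 = -a + 2b - 3, LT = a.

S(f_1,f_2): lcm = a^2. S = -ab + 2a + 3b - 1.
  leading term ab: subtract (b)·f_2 from -ab + 2a + 3b - 1 → 2a - 2b^2 - b - 1
  leading term a: subtract (-2)·f_2 from 2a - 2b^2 - b - 1 → -2b^2 + 3b
  leading term b^2: no divisor's leading term divides it; move -2b^2 to the remainder.
  leading term b: no divisor's leading term divides it; move 3b to the remainder.
  remainder -2b^2 + 3b ≠ 0; add g_3 = -2b^2 + 3b to the basis.

S(f_1,g_3): leading monomials are coprime, so the S-polynomial reduces to 0 (Buchberger's first criterion).
S(f_2,g_3): leading monomials are coprime, so the S-polynomial reduces to 0 (Buchberger's first criterion).
Every S-polynomial of the final basis reduces to 0, so we have a Gröbner basis.
Inter-reduce: drop elements whose leading term is divisible by another's, tail-reduce, and make monic.

G = {a - 2b + 3, b^2 + 2b}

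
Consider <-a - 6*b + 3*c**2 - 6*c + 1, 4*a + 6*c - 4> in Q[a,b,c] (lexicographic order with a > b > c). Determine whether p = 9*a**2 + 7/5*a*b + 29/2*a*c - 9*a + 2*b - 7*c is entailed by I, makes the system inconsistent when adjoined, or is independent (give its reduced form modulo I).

First compute the reduced Gröbner basis of I by Buchberger's algorithm.
f_1 = -a - 6*b + 3*c**2 - 6*c + 1, LT = a.
f_2 = 4*a + 6*c - 4, LT = a.

S(f_1,f_2): lcm = a. S = 6*b - 3*c**2 + 9/2*c.
  leading term b: no divisor's leading term divides it; move 6*b to the remainder.
  leading term c**2: no divisor's leading term divides it; move -3*c**2 to the remainder.
  leading term c: no divisor's leading term divides it; move 9/2*c to the remainder.
  remainder 6*b - 3*c**2 + 9/2*c ≠ 0; add h_3 = 6*b - 3*c**2 + 9/2*c to the basis.

The other S-polynomials (S(f_1,h_3), S(f_2,h_3)) all reduce to 0 modulo the current basis, so we have a Gröbner basis.
Inter-reduce: drop elements whose leading term is divisible by another's, tail-reduce, and make monic.
Reduced Gröbner basis: {a + 3/2*c - 1, b - 1/2*c**2 + 3/4*c}.
Label its elements g_1 = a + 3/2*c - 1, g_2 = b - 1/2*c**2 + 3/4*c.

Reduce p = 9*a**2 + 7/5*a*b + 29/2*a*c - 9*a + 2*b - 7*c modulo G:
  leading term a**2: subtract (9*a)·g_1 from 9*a**2 + 7/5*a*b + 29/2*a*c - 9*a + 2*b - 7*c → 7/5*a*b + a*c + 2*b - 7*c
  leading term a*b: subtract (7/5*b)·g_1 from 7/5*a*b + a*c + 2*b - 7*c → a*c - 21/10*b*c + 17/5*b - 7*c
  leading term a*c: subtract (c)·g_1 from a*c - 21/10*b*c + 17/5*b - 7*c → -21/10*b*c + 17/5*b - 3/2*c**2 - 6*c
  leading term b*c: subtract (-21/10*c)·g_2 from -21/10*b*c + 17/5*b - 3/2*c**2 - 6*c → 17/5*b - 21/20*c**3 + 3/40*c**2 - 6*c
  leading term b: subtract (17/5)·g_2 from 17/5*b - 21/20*c**3 + 3/40*c**2 - 6*c → -21/20*c**3 + 71/40*c**2 - 171/20*c
  leading term c**3: no divisor's leading term divides it; move -21/20*c**3 to the remainder.
  leading term c**2: no divisor's leading term divides it; move 71/40*c**2 to the remainder.
  leading term c: no divisor's leading term divides it; move -171/20*c to the remainder.
  normal form = -21/20*c**3 + 71/40*c**2 - 171/20*c.
The normal form is nonzero, so p ∉ I. Since p minus its normal form lies in I, I + (p) = I + (r) where r = -21/20*c**3 + 71/40*c**2 - 171/20*c; decide whether this ideal is the whole ring.
Run Buchberger on G together with r (pairs among the g_i already reduce to 0 since G is a Gröbner basis):
g_1 = a + 3/2*c - 1, LT = a.
g_2 = b - 1/2*c**2 + 3/4*c, LT = b.
r = -21/20*c**3 + 71/40*c**2 - 171/20*c, LT = c**3.

The S-polynomials (S(g_1,g_2), S(g_1,r), S(g_2,r)) all reduce to 0 modulo the current basis, so we have a Gröbner basis.
Inter-reduce: drop elements whose leading term is divisible by another's, tail-reduce, and make monic.
Reduced Gröbner basis: {a + 3/2*c - 1, b - 1/2*c**2 + 3/4*c, c**3 - 71/42*c**2 + 57/7*c}.
The reduced Gröbner basis of I + (p) is {a + 3/2*c - 1, b - 1/2*c**2 + 3/4*c, c**3 - 71/42*c**2 + 57/7*c} ≠ {1}, a proper ideal, so the enlarged system stays consistent: p is independent of I, with normal form -21/20*c**3 + 71/40*c**2 - 171/20*c.

The remainder on division by a Gröbner basis is unique — it is the normal form.

9*a**2 + 7/5*a*b + 29/2*a*c - 9*a + 2*b - 7*c is independent of I; its normal form modulo I is -21/20*c**3 + 71/40*c**2 - 171/20*c.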